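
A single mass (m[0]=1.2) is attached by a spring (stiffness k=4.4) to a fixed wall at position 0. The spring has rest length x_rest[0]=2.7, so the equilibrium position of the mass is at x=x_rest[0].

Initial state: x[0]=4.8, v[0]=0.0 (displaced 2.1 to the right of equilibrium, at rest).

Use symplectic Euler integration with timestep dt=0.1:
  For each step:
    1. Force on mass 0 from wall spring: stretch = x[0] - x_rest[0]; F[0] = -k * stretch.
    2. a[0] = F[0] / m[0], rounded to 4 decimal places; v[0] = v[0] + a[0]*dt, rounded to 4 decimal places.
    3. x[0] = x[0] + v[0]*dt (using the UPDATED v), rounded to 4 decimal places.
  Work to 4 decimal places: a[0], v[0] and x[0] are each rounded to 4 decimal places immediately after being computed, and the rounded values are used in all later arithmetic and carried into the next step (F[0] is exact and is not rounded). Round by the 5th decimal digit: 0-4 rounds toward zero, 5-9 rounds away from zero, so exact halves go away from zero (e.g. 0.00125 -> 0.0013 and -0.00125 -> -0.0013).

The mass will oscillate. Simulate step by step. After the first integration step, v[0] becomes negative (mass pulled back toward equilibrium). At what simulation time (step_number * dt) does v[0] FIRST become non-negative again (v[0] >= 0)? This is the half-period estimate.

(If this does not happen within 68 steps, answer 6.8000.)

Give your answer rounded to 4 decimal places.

Answer: 1.7000

Derivation:
Step 0: x=[4.8000] v=[0.0000]
Step 1: x=[4.7230] v=[-0.7700]
Step 2: x=[4.5718] v=[-1.5118]
Step 3: x=[4.3520] v=[-2.1981]
Step 4: x=[4.0716] v=[-2.8038]
Step 5: x=[3.7409] v=[-3.3067]
Step 6: x=[3.3721] v=[-3.6884]
Step 7: x=[2.9786] v=[-3.9348]
Step 8: x=[2.5749] v=[-4.0370]
Step 9: x=[2.1758] v=[-3.9911]
Step 10: x=[1.7959] v=[-3.7989]
Step 11: x=[1.4492] v=[-3.4674]
Step 12: x=[1.1483] v=[-3.0088]
Step 13: x=[0.9043] v=[-2.4398]
Step 14: x=[0.7262] v=[-1.7814]
Step 15: x=[0.6204] v=[-1.0577]
Step 16: x=[0.5909] v=[-0.2952]
Step 17: x=[0.6387] v=[0.4781]
First v>=0 after going negative at step 17, time=1.7000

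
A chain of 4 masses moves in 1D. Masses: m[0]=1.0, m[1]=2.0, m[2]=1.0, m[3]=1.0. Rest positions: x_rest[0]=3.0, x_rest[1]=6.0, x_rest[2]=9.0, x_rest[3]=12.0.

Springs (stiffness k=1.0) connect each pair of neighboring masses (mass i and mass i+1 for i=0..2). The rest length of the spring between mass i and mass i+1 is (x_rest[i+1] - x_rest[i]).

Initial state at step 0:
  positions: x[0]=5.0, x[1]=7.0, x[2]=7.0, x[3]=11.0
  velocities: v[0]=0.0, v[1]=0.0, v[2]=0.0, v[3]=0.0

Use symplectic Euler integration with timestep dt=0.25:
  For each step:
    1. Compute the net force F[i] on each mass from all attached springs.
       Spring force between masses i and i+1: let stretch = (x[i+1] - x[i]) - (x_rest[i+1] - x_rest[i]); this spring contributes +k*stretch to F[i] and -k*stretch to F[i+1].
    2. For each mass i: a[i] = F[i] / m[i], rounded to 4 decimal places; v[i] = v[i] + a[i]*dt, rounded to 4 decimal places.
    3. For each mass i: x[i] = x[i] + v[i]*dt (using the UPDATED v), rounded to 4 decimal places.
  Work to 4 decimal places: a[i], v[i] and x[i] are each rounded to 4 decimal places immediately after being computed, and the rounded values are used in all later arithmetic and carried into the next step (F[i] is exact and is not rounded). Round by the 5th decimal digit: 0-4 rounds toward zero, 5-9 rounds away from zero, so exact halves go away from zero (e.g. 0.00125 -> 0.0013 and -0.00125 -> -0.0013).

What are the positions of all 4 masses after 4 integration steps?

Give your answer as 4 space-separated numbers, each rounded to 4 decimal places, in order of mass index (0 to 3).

Answer: 4.3791 6.5090 8.9600 10.6430

Derivation:
Step 0: x=[5.0000 7.0000 7.0000 11.0000] v=[0.0000 0.0000 0.0000 0.0000]
Step 1: x=[4.9375 6.9375 7.2500 10.9375] v=[-0.2500 -0.2500 1.0000 -0.2500]
Step 2: x=[4.8125 6.8223 7.7110 10.8320] v=[-0.5000 -0.4610 1.8438 -0.4219]
Step 3: x=[4.6256 6.6720 8.3115 10.7190] v=[-0.7476 -0.6012 2.4019 -0.4522]
Step 4: x=[4.3791 6.5090 8.9600 10.6430] v=[-0.9860 -0.6521 2.5939 -0.3041]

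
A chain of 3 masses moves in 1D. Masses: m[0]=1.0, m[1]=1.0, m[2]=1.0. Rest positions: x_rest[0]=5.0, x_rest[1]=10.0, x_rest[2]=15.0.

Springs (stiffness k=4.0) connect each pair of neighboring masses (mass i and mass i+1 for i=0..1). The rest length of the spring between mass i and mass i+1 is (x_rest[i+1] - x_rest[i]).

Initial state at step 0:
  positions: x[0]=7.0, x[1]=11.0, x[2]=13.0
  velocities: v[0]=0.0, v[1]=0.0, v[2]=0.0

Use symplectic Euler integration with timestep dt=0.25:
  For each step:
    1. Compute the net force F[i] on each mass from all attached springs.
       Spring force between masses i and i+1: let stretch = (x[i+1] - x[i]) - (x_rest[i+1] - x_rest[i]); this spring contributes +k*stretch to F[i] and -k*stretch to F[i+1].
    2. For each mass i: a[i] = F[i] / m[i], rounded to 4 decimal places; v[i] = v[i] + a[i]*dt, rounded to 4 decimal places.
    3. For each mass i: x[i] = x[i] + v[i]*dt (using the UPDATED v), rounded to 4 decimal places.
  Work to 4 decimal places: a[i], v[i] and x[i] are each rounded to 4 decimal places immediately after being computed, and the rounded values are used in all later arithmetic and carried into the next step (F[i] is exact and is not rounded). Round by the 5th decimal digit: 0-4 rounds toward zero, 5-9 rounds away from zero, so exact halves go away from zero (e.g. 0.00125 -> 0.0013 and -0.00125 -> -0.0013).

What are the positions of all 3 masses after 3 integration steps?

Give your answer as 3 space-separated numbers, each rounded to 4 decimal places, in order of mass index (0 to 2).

Step 0: x=[7.0000 11.0000 13.0000] v=[0.0000 0.0000 0.0000]
Step 1: x=[6.7500 10.5000 13.7500] v=[-1.0000 -2.0000 3.0000]
Step 2: x=[6.1875 9.8750 14.9375] v=[-2.2500 -2.5000 4.7500]
Step 3: x=[5.2969 9.5938 16.1094] v=[-3.5625 -1.1250 4.6875]

Answer: 5.2969 9.5938 16.1094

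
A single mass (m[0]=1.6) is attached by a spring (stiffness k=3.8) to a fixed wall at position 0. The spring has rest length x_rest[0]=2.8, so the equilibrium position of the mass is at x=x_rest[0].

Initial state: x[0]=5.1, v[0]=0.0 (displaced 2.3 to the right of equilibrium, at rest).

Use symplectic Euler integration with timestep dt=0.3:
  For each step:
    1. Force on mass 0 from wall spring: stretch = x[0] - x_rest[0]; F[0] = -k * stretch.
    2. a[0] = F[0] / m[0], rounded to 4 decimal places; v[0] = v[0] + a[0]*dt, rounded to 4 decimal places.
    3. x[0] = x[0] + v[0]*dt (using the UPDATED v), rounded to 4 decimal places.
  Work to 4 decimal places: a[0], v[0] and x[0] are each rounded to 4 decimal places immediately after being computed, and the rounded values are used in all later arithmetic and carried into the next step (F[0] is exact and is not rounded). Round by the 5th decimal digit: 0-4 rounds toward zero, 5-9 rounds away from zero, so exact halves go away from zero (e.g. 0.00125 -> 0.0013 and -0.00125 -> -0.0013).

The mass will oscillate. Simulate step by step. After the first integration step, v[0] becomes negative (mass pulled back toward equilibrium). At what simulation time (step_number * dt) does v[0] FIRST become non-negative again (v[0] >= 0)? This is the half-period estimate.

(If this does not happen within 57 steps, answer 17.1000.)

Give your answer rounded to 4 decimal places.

Step 0: x=[5.1000] v=[0.0000]
Step 1: x=[4.6084] v=[-1.6388]
Step 2: x=[3.7302] v=[-2.9273]
Step 3: x=[2.6532] v=[-3.5901]
Step 4: x=[1.6076] v=[-3.4855]
Step 5: x=[0.8168] v=[-2.6359]
Step 6: x=[0.4499] v=[-1.2229]
Step 7: x=[0.5854] v=[0.4516]
First v>=0 after going negative at step 7, time=2.1000

Answer: 2.1000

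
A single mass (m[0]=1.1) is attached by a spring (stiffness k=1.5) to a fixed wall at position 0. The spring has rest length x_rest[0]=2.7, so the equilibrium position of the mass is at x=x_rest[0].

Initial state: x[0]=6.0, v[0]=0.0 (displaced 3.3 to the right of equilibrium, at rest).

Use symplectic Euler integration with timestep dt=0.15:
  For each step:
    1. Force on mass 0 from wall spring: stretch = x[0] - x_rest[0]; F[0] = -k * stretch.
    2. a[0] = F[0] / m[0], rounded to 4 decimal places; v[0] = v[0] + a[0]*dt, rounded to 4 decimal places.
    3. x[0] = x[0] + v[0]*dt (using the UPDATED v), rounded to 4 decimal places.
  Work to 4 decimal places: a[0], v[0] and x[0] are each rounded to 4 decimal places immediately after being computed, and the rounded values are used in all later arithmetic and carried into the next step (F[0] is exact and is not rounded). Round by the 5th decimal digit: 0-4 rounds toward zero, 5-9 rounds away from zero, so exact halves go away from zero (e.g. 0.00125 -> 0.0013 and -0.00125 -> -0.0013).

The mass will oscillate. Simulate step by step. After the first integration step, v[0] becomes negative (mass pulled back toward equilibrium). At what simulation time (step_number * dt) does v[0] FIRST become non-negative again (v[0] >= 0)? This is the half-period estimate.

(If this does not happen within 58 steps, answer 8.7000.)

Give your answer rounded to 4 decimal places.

Answer: 2.7000

Derivation:
Step 0: x=[6.0000] v=[0.0000]
Step 1: x=[5.8988] v=[-0.6750]
Step 2: x=[5.6994] v=[-1.3293]
Step 3: x=[5.4080] v=[-1.9428]
Step 4: x=[5.0335] v=[-2.4967]
Step 5: x=[4.5874] v=[-2.9740]
Step 6: x=[4.0834] v=[-3.3601]
Step 7: x=[3.5369] v=[-3.6431]
Step 8: x=[2.9648] v=[-3.8143]
Step 9: x=[2.3845] v=[-3.8685]
Step 10: x=[1.8139] v=[-3.8040]
Step 11: x=[1.2705] v=[-3.6228]
Step 12: x=[0.7709] v=[-3.3304]
Step 13: x=[0.3305] v=[-2.9358]
Step 14: x=[-0.0372] v=[-2.4511]
Step 15: x=[-0.3209] v=[-1.8912]
Step 16: x=[-0.5119] v=[-1.2733]
Step 17: x=[-0.6043] v=[-0.6163]
Step 18: x=[-0.5954] v=[0.0596]
First v>=0 after going negative at step 18, time=2.7000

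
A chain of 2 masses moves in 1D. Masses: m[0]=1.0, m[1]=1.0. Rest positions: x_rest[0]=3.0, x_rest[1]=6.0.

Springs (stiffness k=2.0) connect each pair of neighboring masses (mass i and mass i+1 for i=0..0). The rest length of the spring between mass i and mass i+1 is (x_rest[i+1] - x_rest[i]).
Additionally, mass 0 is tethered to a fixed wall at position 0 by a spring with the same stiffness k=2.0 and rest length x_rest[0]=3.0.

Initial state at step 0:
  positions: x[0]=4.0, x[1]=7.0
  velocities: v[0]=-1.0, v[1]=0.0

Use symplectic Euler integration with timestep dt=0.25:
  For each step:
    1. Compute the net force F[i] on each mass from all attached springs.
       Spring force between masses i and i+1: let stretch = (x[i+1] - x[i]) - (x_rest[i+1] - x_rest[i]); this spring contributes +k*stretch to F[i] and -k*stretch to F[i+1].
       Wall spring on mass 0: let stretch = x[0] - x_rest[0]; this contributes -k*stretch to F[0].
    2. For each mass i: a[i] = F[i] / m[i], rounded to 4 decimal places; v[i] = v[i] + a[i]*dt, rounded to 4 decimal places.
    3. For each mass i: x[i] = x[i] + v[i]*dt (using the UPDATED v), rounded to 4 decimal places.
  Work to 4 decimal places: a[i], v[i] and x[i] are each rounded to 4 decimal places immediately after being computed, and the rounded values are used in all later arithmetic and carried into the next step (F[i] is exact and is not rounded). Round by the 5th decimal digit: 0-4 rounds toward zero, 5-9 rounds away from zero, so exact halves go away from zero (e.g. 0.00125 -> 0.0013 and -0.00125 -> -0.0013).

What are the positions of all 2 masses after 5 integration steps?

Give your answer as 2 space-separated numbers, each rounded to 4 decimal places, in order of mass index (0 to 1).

Step 0: x=[4.0000 7.0000] v=[-1.0000 0.0000]
Step 1: x=[3.6250 7.0000] v=[-1.5000 0.0000]
Step 2: x=[3.2188 6.9531] v=[-1.6250 -0.1875]
Step 3: x=[2.8770 6.8144] v=[-1.3673 -0.5547]
Step 4: x=[2.6677 6.5586] v=[-0.8371 -1.0234]
Step 5: x=[2.6113 6.1914] v=[-0.2255 -1.4689]

Answer: 2.6113 6.1914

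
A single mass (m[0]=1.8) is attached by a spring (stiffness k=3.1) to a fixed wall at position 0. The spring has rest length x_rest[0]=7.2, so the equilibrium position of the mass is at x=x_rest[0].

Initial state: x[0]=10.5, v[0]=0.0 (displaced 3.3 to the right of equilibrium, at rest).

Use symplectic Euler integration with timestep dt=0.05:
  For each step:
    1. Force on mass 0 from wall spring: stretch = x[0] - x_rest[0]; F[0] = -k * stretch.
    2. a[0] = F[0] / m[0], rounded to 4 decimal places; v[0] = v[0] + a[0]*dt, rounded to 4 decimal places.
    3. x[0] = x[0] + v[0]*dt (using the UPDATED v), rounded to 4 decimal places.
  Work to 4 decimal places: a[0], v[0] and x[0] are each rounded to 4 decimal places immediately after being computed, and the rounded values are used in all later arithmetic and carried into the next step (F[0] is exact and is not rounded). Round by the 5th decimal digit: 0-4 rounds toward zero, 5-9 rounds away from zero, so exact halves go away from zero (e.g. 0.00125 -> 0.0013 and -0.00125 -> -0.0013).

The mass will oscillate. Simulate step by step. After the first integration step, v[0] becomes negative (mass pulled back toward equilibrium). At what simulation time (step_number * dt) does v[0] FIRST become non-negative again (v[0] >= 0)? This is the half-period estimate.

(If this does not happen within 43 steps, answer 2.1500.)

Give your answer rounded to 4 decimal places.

Step 0: x=[10.5000] v=[0.0000]
Step 1: x=[10.4858] v=[-0.2842]
Step 2: x=[10.4574] v=[-0.5671]
Step 3: x=[10.4150] v=[-0.8476]
Step 4: x=[10.3588] v=[-1.1244]
Step 5: x=[10.2890] v=[-1.3964]
Step 6: x=[10.2059] v=[-1.6624]
Step 7: x=[10.1098] v=[-1.9212]
Step 8: x=[10.0012] v=[-2.1718]
Step 9: x=[9.8806] v=[-2.4130]
Step 10: x=[9.7484] v=[-2.6438]
Step 11: x=[9.6052] v=[-2.8632]
Step 12: x=[9.4517] v=[-3.0703]
Step 13: x=[9.2885] v=[-3.2642]
Step 14: x=[9.1163] v=[-3.4440]
Step 15: x=[8.9359] v=[-3.6090]
Step 16: x=[8.7480] v=[-3.7585]
Step 17: x=[8.5534] v=[-3.8918]
Step 18: x=[8.3530] v=[-4.0083]
Step 19: x=[8.1476] v=[-4.1076]
Step 20: x=[7.9381] v=[-4.1892]
Step 21: x=[7.7255] v=[-4.2528]
Step 22: x=[7.5106] v=[-4.2981]
Step 23: x=[7.2944] v=[-4.3248]
Step 24: x=[7.0778] v=[-4.3329]
Step 25: x=[6.8617] v=[-4.3224]
Step 26: x=[6.6470] v=[-4.2933]
Step 27: x=[6.4347] v=[-4.2457]
Step 28: x=[6.2257] v=[-4.1798]
Step 29: x=[6.0209] v=[-4.0959]
Step 30: x=[5.8212] v=[-3.9944]
Step 31: x=[5.6274] v=[-3.8757]
Step 32: x=[5.4404] v=[-3.7403]
Step 33: x=[5.2610] v=[-3.5888]
Step 34: x=[5.0899] v=[-3.4218]
Step 35: x=[4.9279] v=[-3.2401]
Step 36: x=[4.7757] v=[-3.0444]
Step 37: x=[4.6339] v=[-2.8356]
Step 38: x=[4.5032] v=[-2.6146]
Step 39: x=[4.3841] v=[-2.3824]
Step 40: x=[4.2771] v=[-2.1399]
Step 41: x=[4.1827] v=[-1.8882]
Step 42: x=[4.1013] v=[-1.6284]
Step 43: x=[4.0332] v=[-1.3616]
v[0] did not become non-negative within 43 steps; using fallback time=2.1500

Answer: 2.1500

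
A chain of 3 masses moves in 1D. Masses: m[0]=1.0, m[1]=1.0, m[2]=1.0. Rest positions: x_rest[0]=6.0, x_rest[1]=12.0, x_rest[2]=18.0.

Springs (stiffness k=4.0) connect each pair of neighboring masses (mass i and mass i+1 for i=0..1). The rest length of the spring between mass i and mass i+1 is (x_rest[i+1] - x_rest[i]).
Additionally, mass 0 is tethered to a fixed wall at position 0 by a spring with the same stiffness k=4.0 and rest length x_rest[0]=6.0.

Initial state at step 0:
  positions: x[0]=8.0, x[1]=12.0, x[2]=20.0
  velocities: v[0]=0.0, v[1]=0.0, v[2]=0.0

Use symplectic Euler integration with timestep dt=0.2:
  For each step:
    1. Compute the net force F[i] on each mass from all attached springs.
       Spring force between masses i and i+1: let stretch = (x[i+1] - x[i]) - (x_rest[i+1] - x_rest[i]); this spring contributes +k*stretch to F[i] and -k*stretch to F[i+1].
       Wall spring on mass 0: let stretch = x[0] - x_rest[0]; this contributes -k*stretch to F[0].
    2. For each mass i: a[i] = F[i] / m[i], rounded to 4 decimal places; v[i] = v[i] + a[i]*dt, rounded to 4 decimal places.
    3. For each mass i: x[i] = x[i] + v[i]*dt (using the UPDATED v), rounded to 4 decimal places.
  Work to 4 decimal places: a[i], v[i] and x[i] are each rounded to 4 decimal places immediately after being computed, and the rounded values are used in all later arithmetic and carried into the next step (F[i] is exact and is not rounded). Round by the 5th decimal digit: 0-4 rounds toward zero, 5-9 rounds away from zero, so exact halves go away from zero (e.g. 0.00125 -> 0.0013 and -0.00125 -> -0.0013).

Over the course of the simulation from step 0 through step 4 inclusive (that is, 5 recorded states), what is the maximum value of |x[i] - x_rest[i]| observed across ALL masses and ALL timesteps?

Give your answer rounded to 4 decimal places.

Answer: 2.2446

Derivation:
Step 0: x=[8.0000 12.0000 20.0000] v=[0.0000 0.0000 0.0000]
Step 1: x=[7.3600 12.6400 19.6800] v=[-3.2000 3.2000 -1.6000]
Step 2: x=[6.3872 13.5616 19.1936] v=[-4.8640 4.6080 -2.4320]
Step 3: x=[5.5404 14.2364 18.7661] v=[-4.2342 3.3741 -2.1376]
Step 4: x=[5.1985 14.2446 18.5738] v=[-1.7097 0.0411 -0.9614]
Max displacement = 2.2446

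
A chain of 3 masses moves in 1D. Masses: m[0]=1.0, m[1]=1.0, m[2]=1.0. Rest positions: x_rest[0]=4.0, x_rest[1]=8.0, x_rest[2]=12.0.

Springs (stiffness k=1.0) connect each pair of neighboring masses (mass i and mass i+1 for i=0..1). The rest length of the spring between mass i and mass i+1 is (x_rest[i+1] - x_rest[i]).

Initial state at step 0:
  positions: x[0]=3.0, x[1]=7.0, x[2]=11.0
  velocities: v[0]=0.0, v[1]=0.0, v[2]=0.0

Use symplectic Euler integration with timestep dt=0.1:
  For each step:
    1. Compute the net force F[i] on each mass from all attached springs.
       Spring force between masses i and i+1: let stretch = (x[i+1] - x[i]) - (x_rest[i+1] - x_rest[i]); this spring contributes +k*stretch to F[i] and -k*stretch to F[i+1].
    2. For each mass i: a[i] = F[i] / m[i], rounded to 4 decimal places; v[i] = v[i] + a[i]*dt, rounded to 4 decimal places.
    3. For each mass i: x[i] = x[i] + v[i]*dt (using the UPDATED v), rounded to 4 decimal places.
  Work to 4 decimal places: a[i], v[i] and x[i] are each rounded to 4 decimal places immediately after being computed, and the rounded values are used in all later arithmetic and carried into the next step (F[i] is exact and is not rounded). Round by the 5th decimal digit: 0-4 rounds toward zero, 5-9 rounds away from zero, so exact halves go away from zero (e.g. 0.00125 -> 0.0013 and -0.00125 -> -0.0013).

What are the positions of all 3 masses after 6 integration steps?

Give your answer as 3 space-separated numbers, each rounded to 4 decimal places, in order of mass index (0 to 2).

Answer: 3.0000 7.0000 11.0000

Derivation:
Step 0: x=[3.0000 7.0000 11.0000] v=[0.0000 0.0000 0.0000]
Step 1: x=[3.0000 7.0000 11.0000] v=[0.0000 0.0000 0.0000]
Step 2: x=[3.0000 7.0000 11.0000] v=[0.0000 0.0000 0.0000]
Step 3: x=[3.0000 7.0000 11.0000] v=[0.0000 0.0000 0.0000]
Step 4: x=[3.0000 7.0000 11.0000] v=[0.0000 0.0000 0.0000]
Step 5: x=[3.0000 7.0000 11.0000] v=[0.0000 0.0000 0.0000]
Step 6: x=[3.0000 7.0000 11.0000] v=[0.0000 0.0000 0.0000]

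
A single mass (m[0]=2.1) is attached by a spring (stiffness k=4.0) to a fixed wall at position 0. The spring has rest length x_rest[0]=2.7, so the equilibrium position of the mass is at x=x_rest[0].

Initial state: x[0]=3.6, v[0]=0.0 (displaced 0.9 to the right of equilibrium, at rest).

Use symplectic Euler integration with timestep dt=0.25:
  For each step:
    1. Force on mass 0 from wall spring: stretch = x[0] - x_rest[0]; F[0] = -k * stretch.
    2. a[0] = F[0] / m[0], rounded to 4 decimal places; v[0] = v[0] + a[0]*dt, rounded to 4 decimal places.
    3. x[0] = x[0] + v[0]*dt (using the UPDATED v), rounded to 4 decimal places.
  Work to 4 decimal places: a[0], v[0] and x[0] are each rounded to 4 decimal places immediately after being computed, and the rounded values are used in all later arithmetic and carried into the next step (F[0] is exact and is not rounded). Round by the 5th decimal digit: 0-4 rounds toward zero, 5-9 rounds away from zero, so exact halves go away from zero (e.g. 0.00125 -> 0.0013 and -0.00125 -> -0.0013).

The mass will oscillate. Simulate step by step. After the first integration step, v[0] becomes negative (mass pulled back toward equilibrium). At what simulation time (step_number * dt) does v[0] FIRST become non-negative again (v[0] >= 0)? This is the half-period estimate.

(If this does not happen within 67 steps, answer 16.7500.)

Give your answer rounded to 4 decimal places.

Answer: 2.5000

Derivation:
Step 0: x=[3.6000] v=[0.0000]
Step 1: x=[3.4929] v=[-0.4286]
Step 2: x=[3.2914] v=[-0.8062]
Step 3: x=[3.0195] v=[-1.0878]
Step 4: x=[2.7095] v=[-1.2400]
Step 5: x=[2.3984] v=[-1.2445]
Step 6: x=[2.1232] v=[-1.1009]
Step 7: x=[1.9167] v=[-0.8262]
Step 8: x=[1.8034] v=[-0.4532]
Step 9: x=[1.7968] v=[-0.0263]
Step 10: x=[1.8978] v=[0.4038]
First v>=0 after going negative at step 10, time=2.5000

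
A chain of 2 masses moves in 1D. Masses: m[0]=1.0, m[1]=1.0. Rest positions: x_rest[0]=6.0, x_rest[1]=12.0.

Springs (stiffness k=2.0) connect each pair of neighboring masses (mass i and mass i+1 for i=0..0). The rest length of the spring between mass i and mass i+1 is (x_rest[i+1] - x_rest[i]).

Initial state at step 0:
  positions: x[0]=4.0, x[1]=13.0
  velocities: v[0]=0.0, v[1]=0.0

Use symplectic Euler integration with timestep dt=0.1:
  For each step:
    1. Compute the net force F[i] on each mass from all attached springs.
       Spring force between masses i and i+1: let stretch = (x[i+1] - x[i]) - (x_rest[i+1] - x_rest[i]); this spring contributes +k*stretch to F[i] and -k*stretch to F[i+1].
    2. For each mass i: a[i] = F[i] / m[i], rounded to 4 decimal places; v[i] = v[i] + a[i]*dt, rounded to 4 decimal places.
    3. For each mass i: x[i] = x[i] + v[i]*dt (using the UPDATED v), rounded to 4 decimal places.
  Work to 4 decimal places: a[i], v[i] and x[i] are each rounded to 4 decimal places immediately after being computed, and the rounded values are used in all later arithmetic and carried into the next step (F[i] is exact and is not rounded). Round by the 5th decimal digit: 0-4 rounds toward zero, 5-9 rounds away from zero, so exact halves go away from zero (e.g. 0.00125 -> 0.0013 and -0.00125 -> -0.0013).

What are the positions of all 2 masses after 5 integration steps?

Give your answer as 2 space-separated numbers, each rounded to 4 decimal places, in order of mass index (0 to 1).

Step 0: x=[4.0000 13.0000] v=[0.0000 0.0000]
Step 1: x=[4.0600 12.9400] v=[0.6000 -0.6000]
Step 2: x=[4.1776 12.8224] v=[1.1760 -1.1760]
Step 3: x=[4.3481 12.6519] v=[1.7050 -1.7050]
Step 4: x=[4.5647 12.4353] v=[2.1658 -2.1658]
Step 5: x=[4.8187 12.1813] v=[2.5399 -2.5399]

Answer: 4.8187 12.1813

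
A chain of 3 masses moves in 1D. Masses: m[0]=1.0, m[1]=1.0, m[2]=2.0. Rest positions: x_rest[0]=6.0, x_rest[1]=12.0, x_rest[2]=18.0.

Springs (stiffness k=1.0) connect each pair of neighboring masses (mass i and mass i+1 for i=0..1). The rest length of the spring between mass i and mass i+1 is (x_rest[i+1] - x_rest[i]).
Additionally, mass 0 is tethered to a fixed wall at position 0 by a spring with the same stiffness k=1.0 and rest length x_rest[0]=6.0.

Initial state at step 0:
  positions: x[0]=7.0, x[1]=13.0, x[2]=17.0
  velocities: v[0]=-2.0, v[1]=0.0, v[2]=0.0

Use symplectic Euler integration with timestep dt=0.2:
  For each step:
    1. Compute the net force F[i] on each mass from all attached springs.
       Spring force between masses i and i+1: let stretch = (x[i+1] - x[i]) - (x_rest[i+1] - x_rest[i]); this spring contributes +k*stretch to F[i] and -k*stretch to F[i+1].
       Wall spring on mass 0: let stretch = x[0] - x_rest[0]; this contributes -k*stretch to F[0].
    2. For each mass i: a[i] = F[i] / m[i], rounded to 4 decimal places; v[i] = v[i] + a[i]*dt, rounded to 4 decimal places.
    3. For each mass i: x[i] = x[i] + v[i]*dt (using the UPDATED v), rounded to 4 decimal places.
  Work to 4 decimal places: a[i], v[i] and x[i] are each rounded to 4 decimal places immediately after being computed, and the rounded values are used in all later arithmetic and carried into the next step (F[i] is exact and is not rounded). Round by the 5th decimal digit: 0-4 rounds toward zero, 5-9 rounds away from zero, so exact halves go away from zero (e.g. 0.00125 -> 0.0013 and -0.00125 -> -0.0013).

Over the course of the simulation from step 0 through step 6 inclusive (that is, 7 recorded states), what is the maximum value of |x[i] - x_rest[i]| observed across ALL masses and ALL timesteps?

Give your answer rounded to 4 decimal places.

Answer: 1.2671

Derivation:
Step 0: x=[7.0000 13.0000 17.0000] v=[-2.0000 0.0000 0.0000]
Step 1: x=[6.5600 12.9200 17.0400] v=[-2.2000 -0.4000 0.2000]
Step 2: x=[6.1120 12.7504 17.1176] v=[-2.2400 -0.8480 0.3880]
Step 3: x=[5.6851 12.4900 17.2279] v=[-2.1347 -1.3022 0.5513]
Step 4: x=[5.3030 12.1469 17.3634] v=[-1.9107 -1.7156 0.6775]
Step 5: x=[4.9825 11.7387 17.5146] v=[-1.6025 -2.0411 0.7559]
Step 6: x=[4.7329 11.2913 17.6703] v=[-1.2478 -2.2372 0.7783]
Max displacement = 1.2671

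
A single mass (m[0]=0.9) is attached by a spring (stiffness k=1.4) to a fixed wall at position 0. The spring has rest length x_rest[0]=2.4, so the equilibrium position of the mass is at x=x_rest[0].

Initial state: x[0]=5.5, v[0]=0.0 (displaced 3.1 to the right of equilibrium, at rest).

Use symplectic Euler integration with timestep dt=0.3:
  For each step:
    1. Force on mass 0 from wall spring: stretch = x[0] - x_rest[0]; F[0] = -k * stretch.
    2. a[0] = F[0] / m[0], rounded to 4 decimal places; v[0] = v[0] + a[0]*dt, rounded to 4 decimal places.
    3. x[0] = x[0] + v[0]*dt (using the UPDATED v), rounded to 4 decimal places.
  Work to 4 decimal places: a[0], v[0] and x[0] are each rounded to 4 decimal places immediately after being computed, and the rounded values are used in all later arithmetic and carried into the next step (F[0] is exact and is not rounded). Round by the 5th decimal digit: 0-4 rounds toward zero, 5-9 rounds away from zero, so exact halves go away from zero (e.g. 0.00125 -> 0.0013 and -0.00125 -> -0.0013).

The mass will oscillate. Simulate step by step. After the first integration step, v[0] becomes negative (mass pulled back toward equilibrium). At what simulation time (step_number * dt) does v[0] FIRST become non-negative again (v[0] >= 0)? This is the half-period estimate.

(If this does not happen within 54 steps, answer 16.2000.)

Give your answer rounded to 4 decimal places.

Answer: 2.7000

Derivation:
Step 0: x=[5.5000] v=[0.0000]
Step 1: x=[5.0660] v=[-1.4467]
Step 2: x=[4.2588] v=[-2.6908]
Step 3: x=[3.1913] v=[-3.5583]
Step 4: x=[2.0130] v=[-3.9276]
Step 5: x=[0.8889] v=[-3.7470]
Step 6: x=[-0.0236] v=[-3.0418]
Step 7: x=[-0.5968] v=[-1.9108]
Step 8: x=[-0.7505] v=[-0.5123]
Step 9: x=[-0.4631] v=[0.9579]
First v>=0 after going negative at step 9, time=2.7000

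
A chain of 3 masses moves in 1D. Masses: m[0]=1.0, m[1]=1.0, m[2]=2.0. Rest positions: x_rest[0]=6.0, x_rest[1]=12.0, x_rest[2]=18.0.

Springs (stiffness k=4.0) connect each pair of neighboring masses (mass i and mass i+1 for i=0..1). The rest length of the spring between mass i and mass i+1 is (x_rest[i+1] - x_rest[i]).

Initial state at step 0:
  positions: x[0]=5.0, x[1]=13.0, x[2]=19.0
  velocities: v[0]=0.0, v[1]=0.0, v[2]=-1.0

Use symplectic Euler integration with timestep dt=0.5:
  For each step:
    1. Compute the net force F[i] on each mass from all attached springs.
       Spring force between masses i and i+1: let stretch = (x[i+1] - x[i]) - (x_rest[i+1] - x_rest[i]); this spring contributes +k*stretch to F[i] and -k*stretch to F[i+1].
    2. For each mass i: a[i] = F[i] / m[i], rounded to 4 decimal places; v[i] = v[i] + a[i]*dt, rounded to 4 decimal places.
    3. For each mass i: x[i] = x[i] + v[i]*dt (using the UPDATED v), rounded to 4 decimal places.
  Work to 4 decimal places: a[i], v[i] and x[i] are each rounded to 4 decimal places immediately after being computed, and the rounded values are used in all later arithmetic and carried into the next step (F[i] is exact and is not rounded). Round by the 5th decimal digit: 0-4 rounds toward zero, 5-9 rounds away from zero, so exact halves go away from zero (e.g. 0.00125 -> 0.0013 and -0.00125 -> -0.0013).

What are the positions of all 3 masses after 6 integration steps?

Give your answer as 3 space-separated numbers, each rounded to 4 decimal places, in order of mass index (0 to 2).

Step 0: x=[5.0000 13.0000 19.0000] v=[0.0000 0.0000 -1.0000]
Step 1: x=[7.0000 11.0000 18.5000] v=[4.0000 -4.0000 -1.0000]
Step 2: x=[7.0000 12.5000 17.2500] v=[0.0000 3.0000 -2.5000]
Step 3: x=[6.5000 13.2500 16.6250] v=[-1.0000 1.5000 -1.2500]
Step 4: x=[6.7500 10.6250 17.3125] v=[0.5000 -5.2500 1.3750]
Step 5: x=[4.8750 10.8125 17.6563] v=[-3.7500 0.3750 0.6875]
Step 6: x=[2.9375 11.9063 17.5782] v=[-3.8750 2.1876 -0.1563]

Answer: 2.9375 11.9063 17.5782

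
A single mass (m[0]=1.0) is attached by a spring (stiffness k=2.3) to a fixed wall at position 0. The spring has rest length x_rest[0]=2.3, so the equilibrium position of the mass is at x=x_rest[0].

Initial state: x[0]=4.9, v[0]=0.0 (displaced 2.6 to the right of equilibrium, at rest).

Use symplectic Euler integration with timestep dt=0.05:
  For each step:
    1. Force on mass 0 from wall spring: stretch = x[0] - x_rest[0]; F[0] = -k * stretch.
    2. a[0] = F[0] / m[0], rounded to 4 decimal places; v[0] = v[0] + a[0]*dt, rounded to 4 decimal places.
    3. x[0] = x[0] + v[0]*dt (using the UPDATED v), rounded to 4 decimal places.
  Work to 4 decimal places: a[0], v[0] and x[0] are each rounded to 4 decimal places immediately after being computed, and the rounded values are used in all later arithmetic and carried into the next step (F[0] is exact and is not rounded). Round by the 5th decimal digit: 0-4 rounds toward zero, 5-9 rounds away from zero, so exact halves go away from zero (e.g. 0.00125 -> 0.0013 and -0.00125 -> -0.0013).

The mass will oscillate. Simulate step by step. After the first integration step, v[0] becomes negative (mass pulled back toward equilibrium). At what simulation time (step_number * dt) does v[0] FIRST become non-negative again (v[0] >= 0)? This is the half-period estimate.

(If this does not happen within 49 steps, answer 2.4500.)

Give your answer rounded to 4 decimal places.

Step 0: x=[4.9000] v=[0.0000]
Step 1: x=[4.8851] v=[-0.2990]
Step 2: x=[4.8553] v=[-0.5963]
Step 3: x=[4.8108] v=[-0.8902]
Step 4: x=[4.7519] v=[-1.1789]
Step 5: x=[4.6789] v=[-1.4609]
Step 6: x=[4.5922] v=[-1.7345]
Step 7: x=[4.4923] v=[-1.9981]
Step 8: x=[4.3798] v=[-2.2502]
Step 9: x=[4.2553] v=[-2.4894]
Step 10: x=[4.1196] v=[-2.7143]
Step 11: x=[3.9734] v=[-2.9236]
Step 12: x=[3.8176] v=[-3.1160]
Step 13: x=[3.6531] v=[-3.2905]
Step 14: x=[3.4808] v=[-3.4461]
Step 15: x=[3.3017] v=[-3.5819]
Step 16: x=[3.1168] v=[-3.6971]
Step 17: x=[2.9273] v=[-3.7910]
Step 18: x=[2.7341] v=[-3.8631]
Step 19: x=[2.5385] v=[-3.9130]
Step 20: x=[2.3415] v=[-3.9404]
Step 21: x=[2.1442] v=[-3.9452]
Step 22: x=[1.9478] v=[-3.9273]
Step 23: x=[1.7535] v=[-3.8868]
Step 24: x=[1.5623] v=[-3.8240]
Step 25: x=[1.3753] v=[-3.7392]
Step 26: x=[1.1937] v=[-3.6329]
Step 27: x=[1.0184] v=[-3.5057]
Step 28: x=[0.8505] v=[-3.3583]
Step 29: x=[0.6909] v=[-3.1916]
Step 30: x=[0.5406] v=[-3.0066]
Step 31: x=[0.4004] v=[-2.8043]
Step 32: x=[0.2711] v=[-2.5858]
Step 33: x=[0.1535] v=[-2.3525]
Step 34: x=[0.0482] v=[-2.1057]
Step 35: x=[-0.0441] v=[-1.8467]
Step 36: x=[-0.1230] v=[-1.5771]
Step 37: x=[-0.1879] v=[-1.2985]
Step 38: x=[-0.2385] v=[-1.0124]
Step 39: x=[-0.2745] v=[-0.7205]
Step 40: x=[-0.2957] v=[-0.4244]
Step 41: x=[-0.3020] v=[-0.1259]
Step 42: x=[-0.2933] v=[0.1733]
First v>=0 after going negative at step 42, time=2.1000

Answer: 2.1000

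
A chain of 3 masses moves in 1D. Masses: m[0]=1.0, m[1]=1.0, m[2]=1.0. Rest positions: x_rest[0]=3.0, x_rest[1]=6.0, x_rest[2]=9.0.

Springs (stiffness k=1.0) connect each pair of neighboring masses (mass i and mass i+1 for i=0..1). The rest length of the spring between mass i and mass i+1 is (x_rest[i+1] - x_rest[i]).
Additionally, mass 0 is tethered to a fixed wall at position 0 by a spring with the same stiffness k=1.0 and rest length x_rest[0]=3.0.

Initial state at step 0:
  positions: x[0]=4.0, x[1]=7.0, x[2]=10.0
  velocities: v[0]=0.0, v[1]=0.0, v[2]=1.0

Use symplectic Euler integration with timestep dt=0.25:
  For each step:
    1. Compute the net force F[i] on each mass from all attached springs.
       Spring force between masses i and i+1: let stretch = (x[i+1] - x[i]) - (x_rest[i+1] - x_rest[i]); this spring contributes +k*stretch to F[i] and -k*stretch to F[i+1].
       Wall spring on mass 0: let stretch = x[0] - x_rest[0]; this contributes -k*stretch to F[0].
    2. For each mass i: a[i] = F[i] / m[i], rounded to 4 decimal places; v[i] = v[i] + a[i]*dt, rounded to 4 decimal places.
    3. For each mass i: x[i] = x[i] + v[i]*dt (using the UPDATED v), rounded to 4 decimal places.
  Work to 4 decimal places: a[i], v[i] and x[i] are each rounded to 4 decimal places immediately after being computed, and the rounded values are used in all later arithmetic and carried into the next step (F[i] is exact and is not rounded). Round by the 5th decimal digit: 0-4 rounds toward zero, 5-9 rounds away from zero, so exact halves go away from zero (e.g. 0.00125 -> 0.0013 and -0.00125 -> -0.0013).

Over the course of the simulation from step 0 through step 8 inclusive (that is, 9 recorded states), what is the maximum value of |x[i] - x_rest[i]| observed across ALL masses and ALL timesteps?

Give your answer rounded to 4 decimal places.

Answer: 2.0475

Derivation:
Step 0: x=[4.0000 7.0000 10.0000] v=[0.0000 0.0000 1.0000]
Step 1: x=[3.9375 7.0000 10.2500] v=[-0.2500 0.0000 1.0000]
Step 2: x=[3.8203 7.0117 10.4844] v=[-0.4688 0.0469 0.9375]
Step 3: x=[3.6638 7.0410 10.6892] v=[-0.6260 0.1172 0.8193]
Step 4: x=[3.4894 7.0873 10.8535] v=[-0.6977 0.1850 0.6573]
Step 5: x=[3.3218 7.1441 10.9700] v=[-0.6706 0.2271 0.4658]
Step 6: x=[3.1854 7.2011 11.0348] v=[-0.5455 0.2280 0.2593]
Step 7: x=[3.1009 7.2467 11.0475] v=[-0.3379 0.1825 0.0509]
Step 8: x=[3.0817 7.2708 11.0102] v=[-0.0767 0.0963 -0.1493]
Max displacement = 2.0475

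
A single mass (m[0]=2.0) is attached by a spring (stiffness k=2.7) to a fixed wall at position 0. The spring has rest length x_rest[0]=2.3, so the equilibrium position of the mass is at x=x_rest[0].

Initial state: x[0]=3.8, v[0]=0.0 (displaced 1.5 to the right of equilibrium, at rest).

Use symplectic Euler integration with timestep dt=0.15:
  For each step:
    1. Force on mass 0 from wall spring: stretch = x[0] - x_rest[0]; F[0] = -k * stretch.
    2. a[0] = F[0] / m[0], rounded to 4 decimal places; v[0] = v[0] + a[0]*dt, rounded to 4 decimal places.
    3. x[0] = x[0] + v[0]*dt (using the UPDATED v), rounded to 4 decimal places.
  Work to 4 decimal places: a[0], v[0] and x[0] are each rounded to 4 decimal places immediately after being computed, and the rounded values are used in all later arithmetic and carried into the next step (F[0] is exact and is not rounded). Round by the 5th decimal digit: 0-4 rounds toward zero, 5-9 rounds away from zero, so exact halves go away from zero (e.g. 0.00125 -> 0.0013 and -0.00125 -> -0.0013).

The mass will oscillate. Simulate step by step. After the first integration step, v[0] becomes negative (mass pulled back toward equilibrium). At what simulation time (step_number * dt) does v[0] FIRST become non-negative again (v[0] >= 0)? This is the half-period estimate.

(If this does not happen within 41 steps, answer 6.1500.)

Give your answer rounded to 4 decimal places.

Step 0: x=[3.8000] v=[0.0000]
Step 1: x=[3.7544] v=[-0.3038]
Step 2: x=[3.6647] v=[-0.5983]
Step 3: x=[3.5335] v=[-0.8746]
Step 4: x=[3.3648] v=[-1.1244]
Step 5: x=[3.1638] v=[-1.3400]
Step 6: x=[2.9366] v=[-1.5149]
Step 7: x=[2.6900] v=[-1.6438]
Step 8: x=[2.4316] v=[-1.7228]
Step 9: x=[2.1692] v=[-1.7495]
Step 10: x=[1.9108] v=[-1.7230]
Step 11: x=[1.6642] v=[-1.6442]
Step 12: x=[1.4369] v=[-1.5155]
Step 13: x=[1.2358] v=[-1.3407]
Step 14: x=[1.0670] v=[-1.1252]
Step 15: x=[0.9357] v=[-0.8755]
Step 16: x=[0.8458] v=[-0.5992]
Step 17: x=[0.8001] v=[-0.3047]
Step 18: x=[0.8000] v=[-0.0010]
Step 19: x=[0.8454] v=[0.3028]
First v>=0 after going negative at step 19, time=2.8500

Answer: 2.8500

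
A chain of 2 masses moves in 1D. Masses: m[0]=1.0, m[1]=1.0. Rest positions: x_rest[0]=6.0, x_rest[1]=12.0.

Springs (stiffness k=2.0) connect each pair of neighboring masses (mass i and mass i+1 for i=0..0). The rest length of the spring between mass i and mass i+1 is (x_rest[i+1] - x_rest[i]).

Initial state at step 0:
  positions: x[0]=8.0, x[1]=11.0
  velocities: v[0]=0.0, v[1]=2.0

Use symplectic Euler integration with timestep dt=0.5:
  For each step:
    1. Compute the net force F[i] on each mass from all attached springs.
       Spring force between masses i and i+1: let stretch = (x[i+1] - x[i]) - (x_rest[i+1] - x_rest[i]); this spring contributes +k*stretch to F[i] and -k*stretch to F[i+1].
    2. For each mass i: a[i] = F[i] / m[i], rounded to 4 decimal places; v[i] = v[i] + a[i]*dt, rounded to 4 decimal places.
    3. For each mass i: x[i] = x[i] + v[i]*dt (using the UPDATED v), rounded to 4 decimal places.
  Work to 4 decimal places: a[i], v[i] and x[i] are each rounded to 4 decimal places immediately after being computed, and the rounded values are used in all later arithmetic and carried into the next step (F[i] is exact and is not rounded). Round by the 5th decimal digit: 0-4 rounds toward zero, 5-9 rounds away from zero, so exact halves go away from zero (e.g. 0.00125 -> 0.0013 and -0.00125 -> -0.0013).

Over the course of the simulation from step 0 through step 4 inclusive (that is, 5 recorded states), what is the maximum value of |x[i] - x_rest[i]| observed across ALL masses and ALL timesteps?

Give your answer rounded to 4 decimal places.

Answer: 3.5000

Derivation:
Step 0: x=[8.0000 11.0000] v=[0.0000 2.0000]
Step 1: x=[6.5000 13.5000] v=[-3.0000 5.0000]
Step 2: x=[5.5000 15.5000] v=[-2.0000 4.0000]
Step 3: x=[6.5000 15.5000] v=[2.0000 0.0000]
Step 4: x=[9.0000 14.0000] v=[5.0000 -3.0000]
Max displacement = 3.5000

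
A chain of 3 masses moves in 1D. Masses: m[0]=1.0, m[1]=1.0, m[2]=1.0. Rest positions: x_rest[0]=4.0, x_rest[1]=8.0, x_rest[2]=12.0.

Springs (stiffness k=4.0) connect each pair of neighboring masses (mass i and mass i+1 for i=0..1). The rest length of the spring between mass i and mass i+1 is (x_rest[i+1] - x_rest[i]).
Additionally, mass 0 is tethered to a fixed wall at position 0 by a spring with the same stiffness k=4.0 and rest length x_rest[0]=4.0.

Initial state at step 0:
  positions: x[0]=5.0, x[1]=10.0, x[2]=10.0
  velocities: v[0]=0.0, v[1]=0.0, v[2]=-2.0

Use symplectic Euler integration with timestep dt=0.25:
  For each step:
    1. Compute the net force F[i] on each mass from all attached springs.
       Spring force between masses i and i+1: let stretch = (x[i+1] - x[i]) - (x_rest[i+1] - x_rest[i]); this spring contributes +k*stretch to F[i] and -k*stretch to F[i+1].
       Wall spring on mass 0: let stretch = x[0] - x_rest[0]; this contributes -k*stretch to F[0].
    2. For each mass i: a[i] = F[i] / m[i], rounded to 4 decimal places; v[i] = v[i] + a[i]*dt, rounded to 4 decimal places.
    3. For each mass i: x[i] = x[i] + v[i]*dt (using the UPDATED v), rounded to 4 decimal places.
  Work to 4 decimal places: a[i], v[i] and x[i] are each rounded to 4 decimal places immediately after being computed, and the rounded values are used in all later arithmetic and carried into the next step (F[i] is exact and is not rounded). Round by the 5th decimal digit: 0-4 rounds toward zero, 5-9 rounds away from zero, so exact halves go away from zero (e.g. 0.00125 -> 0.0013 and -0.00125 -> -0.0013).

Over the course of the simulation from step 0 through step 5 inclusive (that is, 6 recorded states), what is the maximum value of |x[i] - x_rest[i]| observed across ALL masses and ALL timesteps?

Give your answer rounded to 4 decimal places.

Step 0: x=[5.0000 10.0000 10.0000] v=[0.0000 0.0000 -2.0000]
Step 1: x=[5.0000 8.7500 10.5000] v=[0.0000 -5.0000 2.0000]
Step 2: x=[4.6875 7.0000 11.5625] v=[-1.2500 -7.0000 4.2500]
Step 3: x=[3.7813 5.8125 12.4844] v=[-3.6250 -4.7500 3.6875]
Step 4: x=[2.4375 5.7852 12.7383] v=[-5.3751 -0.1093 1.0156]
Step 5: x=[1.3213 6.6592 12.2539] v=[-4.4649 3.4961 -1.9375]
Max displacement = 2.6787

Answer: 2.6787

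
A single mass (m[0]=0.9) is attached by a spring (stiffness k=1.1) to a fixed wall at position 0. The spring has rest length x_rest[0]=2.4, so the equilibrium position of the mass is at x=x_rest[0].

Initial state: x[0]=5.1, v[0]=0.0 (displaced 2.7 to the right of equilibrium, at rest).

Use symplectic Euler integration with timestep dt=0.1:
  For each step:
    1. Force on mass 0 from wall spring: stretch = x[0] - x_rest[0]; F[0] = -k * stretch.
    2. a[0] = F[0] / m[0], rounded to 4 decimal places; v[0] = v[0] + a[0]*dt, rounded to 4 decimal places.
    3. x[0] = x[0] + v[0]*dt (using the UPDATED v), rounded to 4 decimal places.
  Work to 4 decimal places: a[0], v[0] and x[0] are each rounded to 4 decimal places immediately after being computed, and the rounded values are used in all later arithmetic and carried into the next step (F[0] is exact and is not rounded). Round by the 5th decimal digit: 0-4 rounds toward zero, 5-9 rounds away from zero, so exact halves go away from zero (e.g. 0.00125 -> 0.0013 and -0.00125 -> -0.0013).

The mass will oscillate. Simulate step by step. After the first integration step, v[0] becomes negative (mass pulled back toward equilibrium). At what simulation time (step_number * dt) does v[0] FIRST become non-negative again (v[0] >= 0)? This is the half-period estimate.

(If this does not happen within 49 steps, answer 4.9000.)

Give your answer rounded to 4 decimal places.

Answer: 2.9000

Derivation:
Step 0: x=[5.1000] v=[0.0000]
Step 1: x=[5.0670] v=[-0.3300]
Step 2: x=[5.0014] v=[-0.6560]
Step 3: x=[4.9040] v=[-0.9740]
Step 4: x=[4.7760] v=[-1.2800]
Step 5: x=[4.6190] v=[-1.5704]
Step 6: x=[4.4348] v=[-1.8416]
Step 7: x=[4.2258] v=[-2.0903]
Step 8: x=[3.9945] v=[-2.3135]
Step 9: x=[3.7437] v=[-2.5084]
Step 10: x=[3.4764] v=[-2.6726]
Step 11: x=[3.1960] v=[-2.8042]
Step 12: x=[2.9059] v=[-2.9015]
Step 13: x=[2.6096] v=[-2.9633]
Step 14: x=[2.3107] v=[-2.9889]
Step 15: x=[2.0129] v=[-2.9780]
Step 16: x=[1.7198] v=[-2.9307]
Step 17: x=[1.4350] v=[-2.8476]
Step 18: x=[1.1620] v=[-2.7297]
Step 19: x=[0.9042] v=[-2.5784]
Step 20: x=[0.6646] v=[-2.3956]
Step 21: x=[0.4463] v=[-2.1835]
Step 22: x=[0.2518] v=[-1.9447]
Step 23: x=[0.0836] v=[-1.6821]
Step 24: x=[-0.0563] v=[-1.3990]
Step 25: x=[-0.1662] v=[-1.0988]
Step 26: x=[-0.2447] v=[-0.7852]
Step 27: x=[-0.2909] v=[-0.4620]
Step 28: x=[-0.3042] v=[-0.1331]
Step 29: x=[-0.2845] v=[0.1974]
First v>=0 after going negative at step 29, time=2.9000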